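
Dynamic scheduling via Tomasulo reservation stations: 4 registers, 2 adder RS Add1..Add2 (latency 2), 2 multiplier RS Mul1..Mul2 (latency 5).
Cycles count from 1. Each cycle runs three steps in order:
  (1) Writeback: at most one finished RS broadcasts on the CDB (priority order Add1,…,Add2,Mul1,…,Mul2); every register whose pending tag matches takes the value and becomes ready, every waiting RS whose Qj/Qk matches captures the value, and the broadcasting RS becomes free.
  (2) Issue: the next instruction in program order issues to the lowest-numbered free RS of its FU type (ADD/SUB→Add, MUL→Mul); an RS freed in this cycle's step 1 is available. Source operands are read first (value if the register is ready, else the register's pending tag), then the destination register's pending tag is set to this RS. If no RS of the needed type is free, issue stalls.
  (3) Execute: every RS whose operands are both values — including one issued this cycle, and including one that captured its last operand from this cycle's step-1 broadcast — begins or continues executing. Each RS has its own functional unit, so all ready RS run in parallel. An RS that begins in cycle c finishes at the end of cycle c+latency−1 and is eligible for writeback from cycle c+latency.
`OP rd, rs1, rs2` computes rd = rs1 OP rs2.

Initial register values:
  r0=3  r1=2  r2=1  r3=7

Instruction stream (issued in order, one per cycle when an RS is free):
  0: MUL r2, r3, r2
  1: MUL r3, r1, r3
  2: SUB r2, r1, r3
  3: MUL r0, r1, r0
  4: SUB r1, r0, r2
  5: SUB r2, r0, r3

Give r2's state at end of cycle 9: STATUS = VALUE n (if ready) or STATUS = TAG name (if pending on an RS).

STATUS = TAG Add1

  c1: issue MUL r2<-Mul1  regs: r0:3,r1:2,r2:Mul1,r3:7
  c2: issue MUL r3<-Mul2  regs: r0:3,r1:2,r2:Mul1,r3:Mul2
  c3: issue SUB r2<-Add1  regs: r0:3,r1:2,r2:Add1,r3:Mul2
  c4: stall  regs: r0:3,r1:2,r2:Add1,r3:Mul2
  c5: stall  regs: r0:3,r1:2,r2:Add1,r3:Mul2
  c6: CDB Mul1=7; issue MUL r0<-Mul1  regs: r0:Mul1,r1:2,r2:Add1,r3:Mul2
  c7: CDB Mul2=14; issue SUB r1<-Add2  regs: r0:Mul1,r1:Add2,r2:Add1,r3:14
  c8: stall  regs: r0:Mul1,r1:Add2,r2:Add1,r3:14
  c9: CDB Add1=-12; issue SUB r2<-Add1  regs: r0:Mul1,r1:Add2,r2:Add1,r3:14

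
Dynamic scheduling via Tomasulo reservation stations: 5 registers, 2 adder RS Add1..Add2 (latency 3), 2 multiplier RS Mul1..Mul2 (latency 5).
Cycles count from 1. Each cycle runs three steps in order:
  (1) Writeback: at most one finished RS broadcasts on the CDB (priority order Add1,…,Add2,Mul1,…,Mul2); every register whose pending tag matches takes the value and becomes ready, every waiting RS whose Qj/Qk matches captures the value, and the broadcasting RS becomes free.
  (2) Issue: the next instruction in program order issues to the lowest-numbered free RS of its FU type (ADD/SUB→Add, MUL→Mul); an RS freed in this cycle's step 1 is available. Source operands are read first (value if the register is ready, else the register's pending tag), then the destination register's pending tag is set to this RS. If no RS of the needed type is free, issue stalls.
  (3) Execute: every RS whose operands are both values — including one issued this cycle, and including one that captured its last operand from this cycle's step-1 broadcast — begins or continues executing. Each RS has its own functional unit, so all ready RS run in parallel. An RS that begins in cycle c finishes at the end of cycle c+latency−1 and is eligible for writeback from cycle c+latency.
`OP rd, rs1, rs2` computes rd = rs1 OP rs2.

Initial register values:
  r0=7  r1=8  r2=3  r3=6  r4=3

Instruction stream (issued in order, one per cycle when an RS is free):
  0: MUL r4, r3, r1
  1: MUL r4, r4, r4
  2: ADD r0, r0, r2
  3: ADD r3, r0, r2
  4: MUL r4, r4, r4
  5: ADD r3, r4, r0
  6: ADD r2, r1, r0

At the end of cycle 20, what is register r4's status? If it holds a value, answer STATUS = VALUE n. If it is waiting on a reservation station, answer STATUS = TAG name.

c1: issue MUL r4<-Mul1 | r0:7,r1:8,r2:3,r3:6,r4:Mul1
c2: issue MUL r4<-Mul2 | r0:7,r1:8,r2:3,r3:6,r4:Mul2
c3: issue ADD r0<-Add1 | r0:Add1,r1:8,r2:3,r3:6,r4:Mul2
c4: issue ADD r3<-Add2 | r0:Add1,r1:8,r2:3,r3:Add2,r4:Mul2
c5: stall | r0:Add1,r1:8,r2:3,r3:Add2,r4:Mul2
c6: CDB Add1=10; stall | r0:10,r1:8,r2:3,r3:Add2,r4:Mul2
c7: CDB Mul1=48; issue MUL r4<-Mul1 | r0:10,r1:8,r2:3,r3:Add2,r4:Mul1
c8: issue ADD r3<-Add1 | r0:10,r1:8,r2:3,r3:Add1,r4:Mul1
c9: CDB Add2=13; issue ADD r2<-Add2 | r0:10,r1:8,r2:Add2,r3:Add1,r4:Mul1
c10: - | r0:10,r1:8,r2:Add2,r3:Add1,r4:Mul1
c11: - | r0:10,r1:8,r2:Add2,r3:Add1,r4:Mul1
c12: CDB Add2=18 | r0:10,r1:8,r2:18,r3:Add1,r4:Mul1
c13: CDB Mul2=2304 | r0:10,r1:8,r2:18,r3:Add1,r4:Mul1
c14: - | r0:10,r1:8,r2:18,r3:Add1,r4:Mul1
c15: - | r0:10,r1:8,r2:18,r3:Add1,r4:Mul1
c16: - | r0:10,r1:8,r2:18,r3:Add1,r4:Mul1
c17: - | r0:10,r1:8,r2:18,r3:Add1,r4:Mul1
c18: CDB Mul1=5308416 | r0:10,r1:8,r2:18,r3:Add1,r4:5308416
c19: - | r0:10,r1:8,r2:18,r3:Add1,r4:5308416
c20: - | r0:10,r1:8,r2:18,r3:Add1,r4:5308416

STATUS = VALUE 5308416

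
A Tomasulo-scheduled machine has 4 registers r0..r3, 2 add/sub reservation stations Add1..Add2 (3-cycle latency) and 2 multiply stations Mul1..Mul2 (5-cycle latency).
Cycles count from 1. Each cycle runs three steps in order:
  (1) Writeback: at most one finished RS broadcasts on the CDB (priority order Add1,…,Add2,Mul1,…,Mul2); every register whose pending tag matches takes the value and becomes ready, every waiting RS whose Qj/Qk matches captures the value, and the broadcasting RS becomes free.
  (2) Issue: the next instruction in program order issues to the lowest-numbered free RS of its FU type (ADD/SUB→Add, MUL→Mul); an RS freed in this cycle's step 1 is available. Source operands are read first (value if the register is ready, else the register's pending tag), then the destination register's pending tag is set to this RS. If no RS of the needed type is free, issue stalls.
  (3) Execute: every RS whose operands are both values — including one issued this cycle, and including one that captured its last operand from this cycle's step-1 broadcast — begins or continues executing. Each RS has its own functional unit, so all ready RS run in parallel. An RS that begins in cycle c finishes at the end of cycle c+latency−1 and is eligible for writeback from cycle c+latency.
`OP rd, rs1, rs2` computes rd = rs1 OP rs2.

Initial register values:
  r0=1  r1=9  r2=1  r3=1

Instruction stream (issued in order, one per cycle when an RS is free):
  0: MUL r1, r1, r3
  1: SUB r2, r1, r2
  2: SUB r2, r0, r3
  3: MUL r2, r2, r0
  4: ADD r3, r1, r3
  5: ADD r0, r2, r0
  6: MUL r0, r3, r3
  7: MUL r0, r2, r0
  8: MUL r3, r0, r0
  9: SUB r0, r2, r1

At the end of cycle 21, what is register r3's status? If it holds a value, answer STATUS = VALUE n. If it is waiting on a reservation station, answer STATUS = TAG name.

cycle 1: issue MUL r1<-Mul1 // r0:1,r1:Mul1,r2:1,r3:1
cycle 2: issue SUB r2<-Add1 // r0:1,r1:Mul1,r2:Add1,r3:1
cycle 3: issue SUB r2<-Add2 // r0:1,r1:Mul1,r2:Add2,r3:1
cycle 4: issue MUL r2<-Mul2 // r0:1,r1:Mul1,r2:Mul2,r3:1
cycle 5: stall // r0:1,r1:Mul1,r2:Mul2,r3:1
cycle 6: CDB Add2=0; issue ADD r3<-Add2 // r0:1,r1:Mul1,r2:Mul2,r3:Add2
cycle 7: CDB Mul1=9; stall // r0:1,r1:9,r2:Mul2,r3:Add2
cycle 8: stall // r0:1,r1:9,r2:Mul2,r3:Add2
cycle 9: stall // r0:1,r1:9,r2:Mul2,r3:Add2
cycle 10: CDB Add1=8; issue ADD r0<-Add1 // r0:Add1,r1:9,r2:Mul2,r3:Add2
cycle 11: CDB Add2=10; issue MUL r0<-Mul1 // r0:Mul1,r1:9,r2:Mul2,r3:10
cycle 12: CDB Mul2=0; issue MUL r0<-Mul2 // r0:Mul2,r1:9,r2:0,r3:10
cycle 13: stall // r0:Mul2,r1:9,r2:0,r3:10
cycle 14: stall // r0:Mul2,r1:9,r2:0,r3:10
cycle 15: CDB Add1=1; stall // r0:Mul2,r1:9,r2:0,r3:10
cycle 16: CDB Mul1=100; issue MUL r3<-Mul1 // r0:Mul2,r1:9,r2:0,r3:Mul1
cycle 17: issue SUB r0<-Add1 // r0:Add1,r1:9,r2:0,r3:Mul1
cycle 18: - // r0:Add1,r1:9,r2:0,r3:Mul1
cycle 19: - // r0:Add1,r1:9,r2:0,r3:Mul1
cycle 20: CDB Add1=-9 // r0:-9,r1:9,r2:0,r3:Mul1
cycle 21: CDB Mul2=0 // r0:-9,r1:9,r2:0,r3:Mul1

STATUS = TAG Mul1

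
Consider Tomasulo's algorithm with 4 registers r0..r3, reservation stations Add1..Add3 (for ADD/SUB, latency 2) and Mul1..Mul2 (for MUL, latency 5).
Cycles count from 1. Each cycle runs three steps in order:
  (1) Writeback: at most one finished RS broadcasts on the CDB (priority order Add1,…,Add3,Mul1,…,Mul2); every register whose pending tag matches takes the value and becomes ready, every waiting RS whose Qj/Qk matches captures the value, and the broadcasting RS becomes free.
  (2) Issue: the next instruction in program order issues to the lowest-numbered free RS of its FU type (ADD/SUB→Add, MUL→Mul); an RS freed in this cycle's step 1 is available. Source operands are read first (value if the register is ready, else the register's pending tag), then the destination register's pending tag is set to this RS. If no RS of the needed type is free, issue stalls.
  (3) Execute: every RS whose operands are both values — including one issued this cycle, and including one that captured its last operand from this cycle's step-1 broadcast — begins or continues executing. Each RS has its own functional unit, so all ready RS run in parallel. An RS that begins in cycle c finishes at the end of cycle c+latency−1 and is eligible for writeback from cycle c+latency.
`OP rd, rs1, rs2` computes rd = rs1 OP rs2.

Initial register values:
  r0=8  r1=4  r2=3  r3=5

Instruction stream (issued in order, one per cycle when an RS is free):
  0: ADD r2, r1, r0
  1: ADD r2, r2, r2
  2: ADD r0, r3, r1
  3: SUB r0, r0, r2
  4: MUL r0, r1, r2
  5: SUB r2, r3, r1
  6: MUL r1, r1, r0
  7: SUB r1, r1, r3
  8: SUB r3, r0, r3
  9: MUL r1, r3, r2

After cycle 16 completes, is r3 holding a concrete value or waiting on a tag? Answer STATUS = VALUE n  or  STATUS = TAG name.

cycle 1: issue ADD r2<-Add1 // r0:8,r1:4,r2:Add1,r3:5
cycle 2: issue ADD r2<-Add2 // r0:8,r1:4,r2:Add2,r3:5
cycle 3: CDB Add1=12; issue ADD r0<-Add1 // r0:Add1,r1:4,r2:Add2,r3:5
cycle 4: issue SUB r0<-Add3 // r0:Add3,r1:4,r2:Add2,r3:5
cycle 5: CDB Add1=9; issue MUL r0<-Mul1 // r0:Mul1,r1:4,r2:Add2,r3:5
cycle 6: CDB Add2=24; issue SUB r2<-Add1 // r0:Mul1,r1:4,r2:Add1,r3:5
cycle 7: issue MUL r1<-Mul2 // r0:Mul1,r1:Mul2,r2:Add1,r3:5
cycle 8: CDB Add1=1; issue SUB r1<-Add1 // r0:Mul1,r1:Add1,r2:1,r3:5
cycle 9: CDB Add3=-15; issue SUB r3<-Add2 // r0:Mul1,r1:Add1,r2:1,r3:Add2
cycle 10: stall // r0:Mul1,r1:Add1,r2:1,r3:Add2
cycle 11: CDB Mul1=96; issue MUL r1<-Mul1 // r0:96,r1:Mul1,r2:1,r3:Add2
cycle 12: - // r0:96,r1:Mul1,r2:1,r3:Add2
cycle 13: CDB Add2=91 // r0:96,r1:Mul1,r2:1,r3:91
cycle 14: - // r0:96,r1:Mul1,r2:1,r3:91
cycle 15: - // r0:96,r1:Mul1,r2:1,r3:91
cycle 16: CDB Mul2=384 // r0:96,r1:Mul1,r2:1,r3:91

STATUS = VALUE 91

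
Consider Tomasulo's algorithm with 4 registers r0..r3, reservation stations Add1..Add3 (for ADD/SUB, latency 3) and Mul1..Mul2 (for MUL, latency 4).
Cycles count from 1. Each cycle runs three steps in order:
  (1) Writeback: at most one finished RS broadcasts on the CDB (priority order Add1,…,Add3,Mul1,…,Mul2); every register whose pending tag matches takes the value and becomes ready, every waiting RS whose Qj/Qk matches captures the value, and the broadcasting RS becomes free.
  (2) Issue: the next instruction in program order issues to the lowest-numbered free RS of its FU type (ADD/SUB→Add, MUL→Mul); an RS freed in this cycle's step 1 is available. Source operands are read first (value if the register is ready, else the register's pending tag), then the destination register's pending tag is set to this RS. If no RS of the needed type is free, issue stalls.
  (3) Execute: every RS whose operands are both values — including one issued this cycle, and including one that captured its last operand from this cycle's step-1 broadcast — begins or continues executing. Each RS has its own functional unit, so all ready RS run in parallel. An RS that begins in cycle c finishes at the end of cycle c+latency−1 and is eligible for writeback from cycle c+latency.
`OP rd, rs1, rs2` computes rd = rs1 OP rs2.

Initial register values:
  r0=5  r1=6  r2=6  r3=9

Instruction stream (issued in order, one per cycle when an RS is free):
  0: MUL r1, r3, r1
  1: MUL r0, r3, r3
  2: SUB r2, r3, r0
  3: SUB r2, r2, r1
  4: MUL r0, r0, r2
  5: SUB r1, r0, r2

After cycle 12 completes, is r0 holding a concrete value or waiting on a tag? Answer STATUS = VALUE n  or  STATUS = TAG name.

c1: issue MUL r1<-Mul1 | r0:5,r1:Mul1,r2:6,r3:9
c2: issue MUL r0<-Mul2 | r0:Mul2,r1:Mul1,r2:6,r3:9
c3: issue SUB r2<-Add1 | r0:Mul2,r1:Mul1,r2:Add1,r3:9
c4: issue SUB r2<-Add2 | r0:Mul2,r1:Mul1,r2:Add2,r3:9
c5: CDB Mul1=54; issue MUL r0<-Mul1 | r0:Mul1,r1:54,r2:Add2,r3:9
c6: CDB Mul2=81; issue SUB r1<-Add3 | r0:Mul1,r1:Add3,r2:Add2,r3:9
c7: - | r0:Mul1,r1:Add3,r2:Add2,r3:9
c8: - | r0:Mul1,r1:Add3,r2:Add2,r3:9
c9: CDB Add1=-72 | r0:Mul1,r1:Add3,r2:Add2,r3:9
c10: - | r0:Mul1,r1:Add3,r2:Add2,r3:9
c11: - | r0:Mul1,r1:Add3,r2:Add2,r3:9
c12: CDB Add2=-126 | r0:Mul1,r1:Add3,r2:-126,r3:9

STATUS = TAG Mul1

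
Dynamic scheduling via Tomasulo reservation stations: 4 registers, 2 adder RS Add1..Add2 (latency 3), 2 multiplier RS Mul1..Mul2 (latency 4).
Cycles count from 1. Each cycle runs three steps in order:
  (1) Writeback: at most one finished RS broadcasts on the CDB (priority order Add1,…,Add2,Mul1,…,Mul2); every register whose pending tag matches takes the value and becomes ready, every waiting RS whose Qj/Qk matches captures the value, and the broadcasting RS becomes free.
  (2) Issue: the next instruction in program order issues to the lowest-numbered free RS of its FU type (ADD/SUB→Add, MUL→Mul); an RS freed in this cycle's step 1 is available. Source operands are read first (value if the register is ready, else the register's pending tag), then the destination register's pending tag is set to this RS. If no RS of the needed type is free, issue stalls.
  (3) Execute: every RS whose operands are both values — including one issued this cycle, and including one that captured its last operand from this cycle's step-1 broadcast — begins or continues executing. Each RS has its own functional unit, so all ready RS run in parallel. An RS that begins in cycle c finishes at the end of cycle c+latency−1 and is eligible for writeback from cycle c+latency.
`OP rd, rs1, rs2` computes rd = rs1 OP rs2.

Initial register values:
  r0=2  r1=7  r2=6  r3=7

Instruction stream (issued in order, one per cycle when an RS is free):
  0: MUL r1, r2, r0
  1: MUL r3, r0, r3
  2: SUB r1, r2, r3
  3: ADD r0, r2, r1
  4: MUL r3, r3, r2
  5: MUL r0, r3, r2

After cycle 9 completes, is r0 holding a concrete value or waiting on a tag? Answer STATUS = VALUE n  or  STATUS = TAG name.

STATUS = TAG Mul2

cycle 1: issue MUL r1<-Mul1 // r0:2,r1:Mul1,r2:6,r3:7
cycle 2: issue MUL r3<-Mul2 // r0:2,r1:Mul1,r2:6,r3:Mul2
cycle 3: issue SUB r1<-Add1 // r0:2,r1:Add1,r2:6,r3:Mul2
cycle 4: issue ADD r0<-Add2 // r0:Add2,r1:Add1,r2:6,r3:Mul2
cycle 5: CDB Mul1=12; issue MUL r3<-Mul1 // r0:Add2,r1:Add1,r2:6,r3:Mul1
cycle 6: CDB Mul2=14; issue MUL r0<-Mul2 // r0:Mul2,r1:Add1,r2:6,r3:Mul1
cycle 7: - // r0:Mul2,r1:Add1,r2:6,r3:Mul1
cycle 8: - // r0:Mul2,r1:Add1,r2:6,r3:Mul1
cycle 9: CDB Add1=-8 // r0:Mul2,r1:-8,r2:6,r3:Mul1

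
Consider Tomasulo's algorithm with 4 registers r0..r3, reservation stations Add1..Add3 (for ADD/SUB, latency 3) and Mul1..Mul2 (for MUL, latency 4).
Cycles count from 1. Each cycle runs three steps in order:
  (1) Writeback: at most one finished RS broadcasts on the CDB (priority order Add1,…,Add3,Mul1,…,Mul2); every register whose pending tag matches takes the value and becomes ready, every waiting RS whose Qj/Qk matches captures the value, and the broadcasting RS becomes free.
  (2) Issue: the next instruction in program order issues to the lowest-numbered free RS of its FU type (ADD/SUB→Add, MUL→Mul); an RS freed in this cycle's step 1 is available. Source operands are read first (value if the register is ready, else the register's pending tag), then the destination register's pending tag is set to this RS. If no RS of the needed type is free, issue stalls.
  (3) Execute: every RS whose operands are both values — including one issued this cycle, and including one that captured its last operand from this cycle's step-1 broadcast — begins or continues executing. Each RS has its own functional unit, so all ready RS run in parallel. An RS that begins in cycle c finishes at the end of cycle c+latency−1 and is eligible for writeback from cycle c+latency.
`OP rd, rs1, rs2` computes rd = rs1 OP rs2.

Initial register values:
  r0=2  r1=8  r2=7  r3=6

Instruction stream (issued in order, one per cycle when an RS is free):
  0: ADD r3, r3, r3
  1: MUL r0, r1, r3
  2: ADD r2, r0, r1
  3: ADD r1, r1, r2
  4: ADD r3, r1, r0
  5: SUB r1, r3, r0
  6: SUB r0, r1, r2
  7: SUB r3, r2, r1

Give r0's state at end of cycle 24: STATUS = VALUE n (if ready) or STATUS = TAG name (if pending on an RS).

c1: issue ADD r3<-Add1 | r0:2,r1:8,r2:7,r3:Add1
c2: issue MUL r0<-Mul1 | r0:Mul1,r1:8,r2:7,r3:Add1
c3: issue ADD r2<-Add2 | r0:Mul1,r1:8,r2:Add2,r3:Add1
c4: CDB Add1=12; issue ADD r1<-Add1 | r0:Mul1,r1:Add1,r2:Add2,r3:12
c5: issue ADD r3<-Add3 | r0:Mul1,r1:Add1,r2:Add2,r3:Add3
c6: stall | r0:Mul1,r1:Add1,r2:Add2,r3:Add3
c7: stall | r0:Mul1,r1:Add1,r2:Add2,r3:Add3
c8: CDB Mul1=96; stall | r0:96,r1:Add1,r2:Add2,r3:Add3
c9: stall | r0:96,r1:Add1,r2:Add2,r3:Add3
c10: stall | r0:96,r1:Add1,r2:Add2,r3:Add3
c11: CDB Add2=104; issue SUB r1<-Add2 | r0:96,r1:Add2,r2:104,r3:Add3
c12: stall | r0:96,r1:Add2,r2:104,r3:Add3
c13: stall | r0:96,r1:Add2,r2:104,r3:Add3
c14: CDB Add1=112; issue SUB r0<-Add1 | r0:Add1,r1:Add2,r2:104,r3:Add3
c15: stall | r0:Add1,r1:Add2,r2:104,r3:Add3
c16: stall | r0:Add1,r1:Add2,r2:104,r3:Add3
c17: CDB Add3=208; issue SUB r3<-Add3 | r0:Add1,r1:Add2,r2:104,r3:Add3
c18: - | r0:Add1,r1:Add2,r2:104,r3:Add3
c19: - | r0:Add1,r1:Add2,r2:104,r3:Add3
c20: CDB Add2=112 | r0:Add1,r1:112,r2:104,r3:Add3
c21: - | r0:Add1,r1:112,r2:104,r3:Add3
c22: - | r0:Add1,r1:112,r2:104,r3:Add3
c23: CDB Add1=8 | r0:8,r1:112,r2:104,r3:Add3
c24: CDB Add3=-8 | r0:8,r1:112,r2:104,r3:-8

STATUS = VALUE 8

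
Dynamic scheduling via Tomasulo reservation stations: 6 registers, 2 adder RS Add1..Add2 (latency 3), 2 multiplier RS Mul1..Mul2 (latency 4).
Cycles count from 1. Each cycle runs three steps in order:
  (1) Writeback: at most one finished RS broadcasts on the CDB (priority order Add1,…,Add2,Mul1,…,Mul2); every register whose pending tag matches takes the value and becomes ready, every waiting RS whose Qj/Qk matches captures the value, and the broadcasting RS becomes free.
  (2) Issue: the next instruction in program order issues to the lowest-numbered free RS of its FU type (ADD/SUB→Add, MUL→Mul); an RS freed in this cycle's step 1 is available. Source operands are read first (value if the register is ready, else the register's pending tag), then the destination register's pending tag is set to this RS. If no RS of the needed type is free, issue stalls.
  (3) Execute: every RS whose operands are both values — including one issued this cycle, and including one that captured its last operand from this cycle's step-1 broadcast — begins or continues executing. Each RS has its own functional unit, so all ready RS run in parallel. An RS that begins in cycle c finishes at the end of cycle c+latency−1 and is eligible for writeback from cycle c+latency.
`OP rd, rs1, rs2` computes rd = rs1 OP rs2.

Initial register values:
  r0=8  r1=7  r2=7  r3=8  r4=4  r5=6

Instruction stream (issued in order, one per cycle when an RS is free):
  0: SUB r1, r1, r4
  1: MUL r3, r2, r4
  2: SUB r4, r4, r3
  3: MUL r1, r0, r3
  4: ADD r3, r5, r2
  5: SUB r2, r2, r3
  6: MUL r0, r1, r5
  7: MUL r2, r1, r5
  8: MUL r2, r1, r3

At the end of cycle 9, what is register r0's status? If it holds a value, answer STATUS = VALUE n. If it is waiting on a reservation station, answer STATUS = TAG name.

STATUS = TAG Mul1

  c1: issue SUB r1<-Add1  regs: r0:8,r1:Add1,r2:7,r3:8,r4:4,r5:6
  c2: issue MUL r3<-Mul1  regs: r0:8,r1:Add1,r2:7,r3:Mul1,r4:4,r5:6
  c3: issue SUB r4<-Add2  regs: r0:8,r1:Add1,r2:7,r3:Mul1,r4:Add2,r5:6
  c4: CDB Add1=3; issue MUL r1<-Mul2  regs: r0:8,r1:Mul2,r2:7,r3:Mul1,r4:Add2,r5:6
  c5: issue ADD r3<-Add1  regs: r0:8,r1:Mul2,r2:7,r3:Add1,r4:Add2,r5:6
  c6: CDB Mul1=28; stall  regs: r0:8,r1:Mul2,r2:7,r3:Add1,r4:Add2,r5:6
  c7: stall  regs: r0:8,r1:Mul2,r2:7,r3:Add1,r4:Add2,r5:6
  c8: CDB Add1=13; issue SUB r2<-Add1  regs: r0:8,r1:Mul2,r2:Add1,r3:13,r4:Add2,r5:6
  c9: CDB Add2=-24; issue MUL r0<-Mul1  regs: r0:Mul1,r1:Mul2,r2:Add1,r3:13,r4:-24,r5:6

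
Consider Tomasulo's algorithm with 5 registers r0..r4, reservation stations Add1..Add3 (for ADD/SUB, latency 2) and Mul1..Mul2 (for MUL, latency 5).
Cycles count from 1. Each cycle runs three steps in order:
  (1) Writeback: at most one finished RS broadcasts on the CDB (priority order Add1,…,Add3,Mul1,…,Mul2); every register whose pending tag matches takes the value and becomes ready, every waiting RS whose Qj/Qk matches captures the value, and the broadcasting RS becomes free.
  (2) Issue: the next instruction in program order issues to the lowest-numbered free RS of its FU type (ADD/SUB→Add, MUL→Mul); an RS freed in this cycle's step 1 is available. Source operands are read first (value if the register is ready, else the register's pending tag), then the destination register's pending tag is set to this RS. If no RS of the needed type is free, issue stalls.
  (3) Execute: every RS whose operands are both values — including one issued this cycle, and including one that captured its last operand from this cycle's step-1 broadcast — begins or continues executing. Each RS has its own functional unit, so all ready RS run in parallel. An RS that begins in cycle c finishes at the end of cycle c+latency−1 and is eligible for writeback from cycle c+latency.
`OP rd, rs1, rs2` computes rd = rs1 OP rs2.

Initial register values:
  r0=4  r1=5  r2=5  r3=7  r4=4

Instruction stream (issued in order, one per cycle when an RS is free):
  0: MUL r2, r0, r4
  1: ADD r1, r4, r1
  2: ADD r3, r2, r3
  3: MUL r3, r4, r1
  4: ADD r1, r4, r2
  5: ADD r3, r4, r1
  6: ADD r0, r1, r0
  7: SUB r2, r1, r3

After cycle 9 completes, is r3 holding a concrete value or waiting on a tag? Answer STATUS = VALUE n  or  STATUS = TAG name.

STATUS = TAG Add3

cycle 1: issue MUL r2<-Mul1 // r0:4,r1:5,r2:Mul1,r3:7,r4:4
cycle 2: issue ADD r1<-Add1 // r0:4,r1:Add1,r2:Mul1,r3:7,r4:4
cycle 3: issue ADD r3<-Add2 // r0:4,r1:Add1,r2:Mul1,r3:Add2,r4:4
cycle 4: CDB Add1=9; issue MUL r3<-Mul2 // r0:4,r1:9,r2:Mul1,r3:Mul2,r4:4
cycle 5: issue ADD r1<-Add1 // r0:4,r1:Add1,r2:Mul1,r3:Mul2,r4:4
cycle 6: CDB Mul1=16; issue ADD r3<-Add3 // r0:4,r1:Add1,r2:16,r3:Add3,r4:4
cycle 7: stall // r0:4,r1:Add1,r2:16,r3:Add3,r4:4
cycle 8: CDB Add1=20; issue ADD r0<-Add1 // r0:Add1,r1:20,r2:16,r3:Add3,r4:4
cycle 9: CDB Add2=23; issue SUB r2<-Add2 // r0:Add1,r1:20,r2:Add2,r3:Add3,r4:4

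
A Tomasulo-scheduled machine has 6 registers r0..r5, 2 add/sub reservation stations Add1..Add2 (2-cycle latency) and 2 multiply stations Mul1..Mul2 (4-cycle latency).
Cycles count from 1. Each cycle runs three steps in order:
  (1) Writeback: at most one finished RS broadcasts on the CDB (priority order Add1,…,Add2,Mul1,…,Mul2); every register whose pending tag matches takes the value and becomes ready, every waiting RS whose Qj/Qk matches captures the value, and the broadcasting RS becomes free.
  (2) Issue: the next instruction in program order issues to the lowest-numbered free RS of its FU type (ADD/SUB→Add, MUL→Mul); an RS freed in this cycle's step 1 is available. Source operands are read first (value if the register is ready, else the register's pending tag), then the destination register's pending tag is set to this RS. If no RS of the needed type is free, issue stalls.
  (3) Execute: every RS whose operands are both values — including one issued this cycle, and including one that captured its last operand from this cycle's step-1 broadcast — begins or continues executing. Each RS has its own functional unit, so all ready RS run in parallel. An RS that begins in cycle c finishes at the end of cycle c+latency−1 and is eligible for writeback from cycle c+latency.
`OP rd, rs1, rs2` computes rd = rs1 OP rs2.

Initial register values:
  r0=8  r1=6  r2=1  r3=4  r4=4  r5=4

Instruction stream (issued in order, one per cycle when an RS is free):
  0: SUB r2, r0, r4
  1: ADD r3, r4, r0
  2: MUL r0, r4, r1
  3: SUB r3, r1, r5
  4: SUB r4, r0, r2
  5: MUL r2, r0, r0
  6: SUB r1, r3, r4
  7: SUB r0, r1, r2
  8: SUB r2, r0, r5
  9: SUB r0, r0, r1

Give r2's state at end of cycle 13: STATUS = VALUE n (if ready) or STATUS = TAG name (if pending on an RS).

STATUS = TAG Add1

  c1: issue SUB r2<-Add1  regs: r0:8,r1:6,r2:Add1,r3:4,r4:4,r5:4
  c2: issue ADD r3<-Add2  regs: r0:8,r1:6,r2:Add1,r3:Add2,r4:4,r5:4
  c3: CDB Add1=4; issue MUL r0<-Mul1  regs: r0:Mul1,r1:6,r2:4,r3:Add2,r4:4,r5:4
  c4: CDB Add2=12; issue SUB r3<-Add1  regs: r0:Mul1,r1:6,r2:4,r3:Add1,r4:4,r5:4
  c5: issue SUB r4<-Add2  regs: r0:Mul1,r1:6,r2:4,r3:Add1,r4:Add2,r5:4
  c6: CDB Add1=2; issue MUL r2<-Mul2  regs: r0:Mul1,r1:6,r2:Mul2,r3:2,r4:Add2,r5:4
  c7: CDB Mul1=24; issue SUB r1<-Add1  regs: r0:24,r1:Add1,r2:Mul2,r3:2,r4:Add2,r5:4
  c8: stall  regs: r0:24,r1:Add1,r2:Mul2,r3:2,r4:Add2,r5:4
  c9: CDB Add2=20; issue SUB r0<-Add2  regs: r0:Add2,r1:Add1,r2:Mul2,r3:2,r4:20,r5:4
  c10: stall  regs: r0:Add2,r1:Add1,r2:Mul2,r3:2,r4:20,r5:4
  c11: CDB Add1=-18; issue SUB r2<-Add1  regs: r0:Add2,r1:-18,r2:Add1,r3:2,r4:20,r5:4
  c12: CDB Mul2=576; stall  regs: r0:Add2,r1:-18,r2:Add1,r3:2,r4:20,r5:4
  c13: stall  regs: r0:Add2,r1:-18,r2:Add1,r3:2,r4:20,r5:4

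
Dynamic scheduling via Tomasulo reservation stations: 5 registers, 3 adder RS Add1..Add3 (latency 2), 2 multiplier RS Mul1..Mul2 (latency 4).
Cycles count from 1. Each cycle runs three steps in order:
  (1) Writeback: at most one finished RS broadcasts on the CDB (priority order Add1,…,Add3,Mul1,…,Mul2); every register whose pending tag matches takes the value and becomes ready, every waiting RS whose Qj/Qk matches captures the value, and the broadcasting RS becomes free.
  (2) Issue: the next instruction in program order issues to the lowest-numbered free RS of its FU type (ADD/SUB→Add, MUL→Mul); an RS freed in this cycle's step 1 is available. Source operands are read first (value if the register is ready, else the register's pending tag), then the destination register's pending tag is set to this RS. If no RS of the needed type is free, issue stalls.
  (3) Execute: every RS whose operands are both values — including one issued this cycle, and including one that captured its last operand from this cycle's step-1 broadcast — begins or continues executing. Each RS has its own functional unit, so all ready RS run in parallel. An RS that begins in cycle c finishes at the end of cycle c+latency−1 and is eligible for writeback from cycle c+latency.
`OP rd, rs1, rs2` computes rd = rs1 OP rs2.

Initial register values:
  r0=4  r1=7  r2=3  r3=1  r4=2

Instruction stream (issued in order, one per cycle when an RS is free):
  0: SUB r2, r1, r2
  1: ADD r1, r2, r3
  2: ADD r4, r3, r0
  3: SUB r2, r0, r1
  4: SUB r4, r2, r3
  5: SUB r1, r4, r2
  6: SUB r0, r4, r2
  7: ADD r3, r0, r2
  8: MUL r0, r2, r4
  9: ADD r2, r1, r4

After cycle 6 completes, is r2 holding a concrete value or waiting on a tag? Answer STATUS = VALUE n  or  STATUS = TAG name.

c1: issue SUB r2<-Add1 | r0:4,r1:7,r2:Add1,r3:1,r4:2
c2: issue ADD r1<-Add2 | r0:4,r1:Add2,r2:Add1,r3:1,r4:2
c3: CDB Add1=4; issue ADD r4<-Add1 | r0:4,r1:Add2,r2:4,r3:1,r4:Add1
c4: issue SUB r2<-Add3 | r0:4,r1:Add2,r2:Add3,r3:1,r4:Add1
c5: CDB Add1=5; issue SUB r4<-Add1 | r0:4,r1:Add2,r2:Add3,r3:1,r4:Add1
c6: CDB Add2=5; issue SUB r1<-Add2 | r0:4,r1:Add2,r2:Add3,r3:1,r4:Add1

STATUS = TAG Add3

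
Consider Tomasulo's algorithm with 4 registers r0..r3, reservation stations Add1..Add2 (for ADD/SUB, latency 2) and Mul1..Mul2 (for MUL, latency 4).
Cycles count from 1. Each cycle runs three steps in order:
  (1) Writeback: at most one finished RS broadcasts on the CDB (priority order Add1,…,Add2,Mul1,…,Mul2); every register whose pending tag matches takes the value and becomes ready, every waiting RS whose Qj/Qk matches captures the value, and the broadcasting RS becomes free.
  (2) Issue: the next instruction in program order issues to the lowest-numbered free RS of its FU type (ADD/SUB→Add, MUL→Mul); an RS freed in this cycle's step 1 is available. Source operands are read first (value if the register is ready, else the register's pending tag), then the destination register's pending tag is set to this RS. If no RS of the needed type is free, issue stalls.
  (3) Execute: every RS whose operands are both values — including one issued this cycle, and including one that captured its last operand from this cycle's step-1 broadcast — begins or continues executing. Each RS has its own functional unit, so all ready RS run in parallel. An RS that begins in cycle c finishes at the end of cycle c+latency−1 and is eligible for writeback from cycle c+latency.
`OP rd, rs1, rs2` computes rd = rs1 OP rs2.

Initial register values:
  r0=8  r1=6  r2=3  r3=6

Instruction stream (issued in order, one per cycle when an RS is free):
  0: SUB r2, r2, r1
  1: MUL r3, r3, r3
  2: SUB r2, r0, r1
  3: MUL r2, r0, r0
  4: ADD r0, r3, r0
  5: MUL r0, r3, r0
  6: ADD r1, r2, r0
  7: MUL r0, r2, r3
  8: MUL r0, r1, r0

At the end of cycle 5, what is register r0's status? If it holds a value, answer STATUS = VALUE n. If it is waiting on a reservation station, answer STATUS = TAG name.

STATUS = TAG Add1

c1: issue SUB r2<-Add1 | r0:8,r1:6,r2:Add1,r3:6
c2: issue MUL r3<-Mul1 | r0:8,r1:6,r2:Add1,r3:Mul1
c3: CDB Add1=-3; issue SUB r2<-Add1 | r0:8,r1:6,r2:Add1,r3:Mul1
c4: issue MUL r2<-Mul2 | r0:8,r1:6,r2:Mul2,r3:Mul1
c5: CDB Add1=2; issue ADD r0<-Add1 | r0:Add1,r1:6,r2:Mul2,r3:Mul1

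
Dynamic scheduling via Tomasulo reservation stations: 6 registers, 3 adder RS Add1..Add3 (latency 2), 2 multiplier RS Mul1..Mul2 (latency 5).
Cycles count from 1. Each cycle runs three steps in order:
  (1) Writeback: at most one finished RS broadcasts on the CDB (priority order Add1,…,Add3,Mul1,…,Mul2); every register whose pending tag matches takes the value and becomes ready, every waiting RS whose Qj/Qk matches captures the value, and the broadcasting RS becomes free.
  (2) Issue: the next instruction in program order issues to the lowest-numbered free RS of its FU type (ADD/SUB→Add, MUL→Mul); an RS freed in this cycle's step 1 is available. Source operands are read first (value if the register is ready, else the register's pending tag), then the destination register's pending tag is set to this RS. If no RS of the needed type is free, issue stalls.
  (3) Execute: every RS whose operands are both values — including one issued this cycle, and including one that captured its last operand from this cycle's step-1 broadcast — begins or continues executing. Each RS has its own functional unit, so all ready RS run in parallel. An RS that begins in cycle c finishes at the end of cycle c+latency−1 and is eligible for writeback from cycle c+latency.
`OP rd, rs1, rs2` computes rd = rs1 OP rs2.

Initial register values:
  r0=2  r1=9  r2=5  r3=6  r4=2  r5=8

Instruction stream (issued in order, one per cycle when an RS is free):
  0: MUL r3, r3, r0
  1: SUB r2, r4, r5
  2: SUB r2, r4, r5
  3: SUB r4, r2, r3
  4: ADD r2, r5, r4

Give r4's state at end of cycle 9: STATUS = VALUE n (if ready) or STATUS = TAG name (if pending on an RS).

STATUS = VALUE -18

c1: issue MUL r3<-Mul1 | r0:2,r1:9,r2:5,r3:Mul1,r4:2,r5:8
c2: issue SUB r2<-Add1 | r0:2,r1:9,r2:Add1,r3:Mul1,r4:2,r5:8
c3: issue SUB r2<-Add2 | r0:2,r1:9,r2:Add2,r3:Mul1,r4:2,r5:8
c4: CDB Add1=-6; issue SUB r4<-Add1 | r0:2,r1:9,r2:Add2,r3:Mul1,r4:Add1,r5:8
c5: CDB Add2=-6; issue ADD r2<-Add2 | r0:2,r1:9,r2:Add2,r3:Mul1,r4:Add1,r5:8
c6: CDB Mul1=12 | r0:2,r1:9,r2:Add2,r3:12,r4:Add1,r5:8
c7: - | r0:2,r1:9,r2:Add2,r3:12,r4:Add1,r5:8
c8: CDB Add1=-18 | r0:2,r1:9,r2:Add2,r3:12,r4:-18,r5:8
c9: - | r0:2,r1:9,r2:Add2,r3:12,r4:-18,r5:8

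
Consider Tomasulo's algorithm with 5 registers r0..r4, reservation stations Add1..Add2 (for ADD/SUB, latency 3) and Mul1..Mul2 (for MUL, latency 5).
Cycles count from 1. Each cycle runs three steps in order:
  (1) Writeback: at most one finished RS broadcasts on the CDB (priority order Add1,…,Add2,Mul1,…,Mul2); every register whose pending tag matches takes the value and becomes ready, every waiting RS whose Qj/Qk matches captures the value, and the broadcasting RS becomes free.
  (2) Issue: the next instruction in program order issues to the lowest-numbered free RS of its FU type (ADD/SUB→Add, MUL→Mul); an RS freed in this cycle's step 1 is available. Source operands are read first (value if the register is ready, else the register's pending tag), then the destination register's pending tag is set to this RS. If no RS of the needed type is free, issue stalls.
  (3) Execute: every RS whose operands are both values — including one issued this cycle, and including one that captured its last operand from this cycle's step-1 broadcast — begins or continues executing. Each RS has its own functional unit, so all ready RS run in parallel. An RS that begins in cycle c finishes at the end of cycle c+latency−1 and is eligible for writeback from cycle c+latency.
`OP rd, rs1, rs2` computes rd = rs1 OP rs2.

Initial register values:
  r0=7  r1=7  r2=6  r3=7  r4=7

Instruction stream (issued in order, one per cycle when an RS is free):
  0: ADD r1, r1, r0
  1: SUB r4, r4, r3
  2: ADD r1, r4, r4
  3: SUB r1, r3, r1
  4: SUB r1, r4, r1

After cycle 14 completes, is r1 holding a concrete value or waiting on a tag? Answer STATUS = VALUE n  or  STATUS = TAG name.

cycle 1: issue ADD r1<-Add1 // r0:7,r1:Add1,r2:6,r3:7,r4:7
cycle 2: issue SUB r4<-Add2 // r0:7,r1:Add1,r2:6,r3:7,r4:Add2
cycle 3: stall // r0:7,r1:Add1,r2:6,r3:7,r4:Add2
cycle 4: CDB Add1=14; issue ADD r1<-Add1 // r0:7,r1:Add1,r2:6,r3:7,r4:Add2
cycle 5: CDB Add2=0; issue SUB r1<-Add2 // r0:7,r1:Add2,r2:6,r3:7,r4:0
cycle 6: stall // r0:7,r1:Add2,r2:6,r3:7,r4:0
cycle 7: stall // r0:7,r1:Add2,r2:6,r3:7,r4:0
cycle 8: CDB Add1=0; issue SUB r1<-Add1 // r0:7,r1:Add1,r2:6,r3:7,r4:0
cycle 9: - // r0:7,r1:Add1,r2:6,r3:7,r4:0
cycle 10: - // r0:7,r1:Add1,r2:6,r3:7,r4:0
cycle 11: CDB Add2=7 // r0:7,r1:Add1,r2:6,r3:7,r4:0
cycle 12: - // r0:7,r1:Add1,r2:6,r3:7,r4:0
cycle 13: - // r0:7,r1:Add1,r2:6,r3:7,r4:0
cycle 14: CDB Add1=-7 // r0:7,r1:-7,r2:6,r3:7,r4:0

STATUS = VALUE -7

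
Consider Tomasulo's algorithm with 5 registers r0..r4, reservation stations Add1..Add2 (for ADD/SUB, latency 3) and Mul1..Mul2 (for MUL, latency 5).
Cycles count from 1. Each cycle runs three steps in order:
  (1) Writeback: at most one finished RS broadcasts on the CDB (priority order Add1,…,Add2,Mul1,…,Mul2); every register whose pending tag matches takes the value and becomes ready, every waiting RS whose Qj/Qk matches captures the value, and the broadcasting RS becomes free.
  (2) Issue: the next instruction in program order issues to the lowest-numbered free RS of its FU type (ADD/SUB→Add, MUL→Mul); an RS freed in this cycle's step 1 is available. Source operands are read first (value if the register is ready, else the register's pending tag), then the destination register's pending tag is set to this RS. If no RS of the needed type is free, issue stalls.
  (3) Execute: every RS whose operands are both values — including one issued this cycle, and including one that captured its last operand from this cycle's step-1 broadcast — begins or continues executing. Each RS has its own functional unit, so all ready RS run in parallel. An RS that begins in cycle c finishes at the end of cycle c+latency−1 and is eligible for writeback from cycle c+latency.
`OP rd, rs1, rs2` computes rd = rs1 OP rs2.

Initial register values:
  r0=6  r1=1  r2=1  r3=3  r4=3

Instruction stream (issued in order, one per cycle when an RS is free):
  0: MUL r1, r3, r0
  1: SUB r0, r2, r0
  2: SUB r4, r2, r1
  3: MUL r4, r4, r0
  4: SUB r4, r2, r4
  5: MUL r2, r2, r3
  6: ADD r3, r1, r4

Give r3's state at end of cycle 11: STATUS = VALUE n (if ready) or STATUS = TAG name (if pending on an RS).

c1: issue MUL r1<-Mul1 | r0:6,r1:Mul1,r2:1,r3:3,r4:3
c2: issue SUB r0<-Add1 | r0:Add1,r1:Mul1,r2:1,r3:3,r4:3
c3: issue SUB r4<-Add2 | r0:Add1,r1:Mul1,r2:1,r3:3,r4:Add2
c4: issue MUL r4<-Mul2 | r0:Add1,r1:Mul1,r2:1,r3:3,r4:Mul2
c5: CDB Add1=-5; issue SUB r4<-Add1 | r0:-5,r1:Mul1,r2:1,r3:3,r4:Add1
c6: CDB Mul1=18; issue MUL r2<-Mul1 | r0:-5,r1:18,r2:Mul1,r3:3,r4:Add1
c7: stall | r0:-5,r1:18,r2:Mul1,r3:3,r4:Add1
c8: stall | r0:-5,r1:18,r2:Mul1,r3:3,r4:Add1
c9: CDB Add2=-17; issue ADD r3<-Add2 | r0:-5,r1:18,r2:Mul1,r3:Add2,r4:Add1
c10: - | r0:-5,r1:18,r2:Mul1,r3:Add2,r4:Add1
c11: CDB Mul1=3 | r0:-5,r1:18,r2:3,r3:Add2,r4:Add1

STATUS = TAG Add2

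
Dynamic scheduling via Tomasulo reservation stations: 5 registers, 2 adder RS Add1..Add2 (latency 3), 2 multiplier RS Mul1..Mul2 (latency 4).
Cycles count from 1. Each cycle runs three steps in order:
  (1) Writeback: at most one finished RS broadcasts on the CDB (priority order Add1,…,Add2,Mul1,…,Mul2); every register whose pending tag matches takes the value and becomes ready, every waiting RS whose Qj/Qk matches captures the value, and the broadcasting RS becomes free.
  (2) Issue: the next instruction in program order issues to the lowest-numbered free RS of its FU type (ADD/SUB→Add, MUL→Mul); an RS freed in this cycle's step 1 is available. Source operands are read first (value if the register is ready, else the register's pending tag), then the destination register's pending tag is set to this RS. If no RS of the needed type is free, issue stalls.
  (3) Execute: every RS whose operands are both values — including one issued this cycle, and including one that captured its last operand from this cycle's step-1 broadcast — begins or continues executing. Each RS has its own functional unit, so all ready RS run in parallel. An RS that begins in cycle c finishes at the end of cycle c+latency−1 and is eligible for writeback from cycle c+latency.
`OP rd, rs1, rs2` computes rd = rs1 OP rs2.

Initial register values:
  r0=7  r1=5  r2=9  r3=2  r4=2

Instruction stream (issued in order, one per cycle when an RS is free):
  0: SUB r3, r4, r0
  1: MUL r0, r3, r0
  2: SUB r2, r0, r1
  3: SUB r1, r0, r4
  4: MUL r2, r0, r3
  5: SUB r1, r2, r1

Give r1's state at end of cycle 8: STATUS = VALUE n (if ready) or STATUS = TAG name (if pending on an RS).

STATUS = TAG Add1

c1: issue SUB r3<-Add1 | r0:7,r1:5,r2:9,r3:Add1,r4:2
c2: issue MUL r0<-Mul1 | r0:Mul1,r1:5,r2:9,r3:Add1,r4:2
c3: issue SUB r2<-Add2 | r0:Mul1,r1:5,r2:Add2,r3:Add1,r4:2
c4: CDB Add1=-5; issue SUB r1<-Add1 | r0:Mul1,r1:Add1,r2:Add2,r3:-5,r4:2
c5: issue MUL r2<-Mul2 | r0:Mul1,r1:Add1,r2:Mul2,r3:-5,r4:2
c6: stall | r0:Mul1,r1:Add1,r2:Mul2,r3:-5,r4:2
c7: stall | r0:Mul1,r1:Add1,r2:Mul2,r3:-5,r4:2
c8: CDB Mul1=-35; stall | r0:-35,r1:Add1,r2:Mul2,r3:-5,r4:2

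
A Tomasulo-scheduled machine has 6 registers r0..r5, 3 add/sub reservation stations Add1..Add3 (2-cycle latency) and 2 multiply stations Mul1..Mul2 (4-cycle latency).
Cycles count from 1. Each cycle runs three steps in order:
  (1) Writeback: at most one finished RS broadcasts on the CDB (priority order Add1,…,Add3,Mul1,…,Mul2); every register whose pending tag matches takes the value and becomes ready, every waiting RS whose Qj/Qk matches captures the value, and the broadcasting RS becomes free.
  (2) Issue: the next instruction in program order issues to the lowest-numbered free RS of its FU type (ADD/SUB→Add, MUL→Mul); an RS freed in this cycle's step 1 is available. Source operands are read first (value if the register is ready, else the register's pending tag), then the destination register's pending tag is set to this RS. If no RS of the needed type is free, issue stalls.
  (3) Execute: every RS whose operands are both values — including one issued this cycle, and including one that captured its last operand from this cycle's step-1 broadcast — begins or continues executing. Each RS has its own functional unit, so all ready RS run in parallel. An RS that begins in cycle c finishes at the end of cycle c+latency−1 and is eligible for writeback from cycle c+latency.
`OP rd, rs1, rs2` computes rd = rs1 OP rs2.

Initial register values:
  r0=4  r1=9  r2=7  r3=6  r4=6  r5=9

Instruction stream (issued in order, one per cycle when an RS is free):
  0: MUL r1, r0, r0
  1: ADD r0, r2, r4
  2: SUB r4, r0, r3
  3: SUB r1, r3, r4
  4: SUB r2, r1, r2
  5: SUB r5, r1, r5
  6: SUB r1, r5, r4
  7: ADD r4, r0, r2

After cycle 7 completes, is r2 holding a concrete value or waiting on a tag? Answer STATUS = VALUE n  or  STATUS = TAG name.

c1: issue MUL r1<-Mul1 | r0:4,r1:Mul1,r2:7,r3:6,r4:6,r5:9
c2: issue ADD r0<-Add1 | r0:Add1,r1:Mul1,r2:7,r3:6,r4:6,r5:9
c3: issue SUB r4<-Add2 | r0:Add1,r1:Mul1,r2:7,r3:6,r4:Add2,r5:9
c4: CDB Add1=13; issue SUB r1<-Add1 | r0:13,r1:Add1,r2:7,r3:6,r4:Add2,r5:9
c5: CDB Mul1=16; issue SUB r2<-Add3 | r0:13,r1:Add1,r2:Add3,r3:6,r4:Add2,r5:9
c6: CDB Add2=7; issue SUB r5<-Add2 | r0:13,r1:Add1,r2:Add3,r3:6,r4:7,r5:Add2
c7: stall | r0:13,r1:Add1,r2:Add3,r3:6,r4:7,r5:Add2

STATUS = TAG Add3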